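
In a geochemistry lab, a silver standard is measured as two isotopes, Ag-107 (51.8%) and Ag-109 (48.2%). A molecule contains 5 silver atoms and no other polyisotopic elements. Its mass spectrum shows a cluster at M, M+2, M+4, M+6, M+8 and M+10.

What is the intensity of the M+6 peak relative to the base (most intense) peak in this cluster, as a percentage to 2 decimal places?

93.05%

Term probabilities: M 0.0373, M+2 0.1735, M+4 0.3229, M+6 0.3005, M+8 0.1398, M+10 0.0260. Base peak = M+4.
P(M+4) = C(5,2) × 0.518^3 × 0.482^2 = 10 × 0.13899183 × 0.232324 = 0.322911 (base)
P(M+6) = C(5,3) × 0.518^2 × 0.482^3 = 10 × 0.268324 × 0.11198017 = 0.300470
Relative intensity = 0.300470 / 0.322911 × 100 = 93.05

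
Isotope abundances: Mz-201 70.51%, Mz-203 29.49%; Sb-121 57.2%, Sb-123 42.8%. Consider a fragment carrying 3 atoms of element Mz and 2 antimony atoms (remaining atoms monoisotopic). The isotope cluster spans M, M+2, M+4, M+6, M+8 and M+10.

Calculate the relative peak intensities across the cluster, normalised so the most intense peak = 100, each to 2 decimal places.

Element Mz pattern (n=3): 0.35055175 : 0.43984277 : 0.1839592 : 0.02564628
Antimony pattern (n=2): 0.327184 : 0.489632 : 0.183184
Convolve the two distributions (both contribute in 2-u steps):
  M: 0.35055175×0.327184 = 0.114695
  M+2: 0.35055175×0.489632 + 0.43984277×0.327184 = 0.315551
  M+4: 0.35055175×0.183184 + 0.43984277×0.489632 + 0.1839592×0.327184 = 0.339765
  M+6: 0.43984277×0.183184 + 0.1839592×0.489632 + 0.02564628×0.327184 = 0.179036
  M+8: 0.1839592×0.183184 + 0.02564628×0.489632 = 0.046256
  M+10: 0.02564628×0.183184 = 0.004698
Scale to base peak (0.339765) = 100: 33.76 : 92.87 : 100.00 : 52.69 : 13.61 : 1.38

33.76 : 92.87 : 100.00 : 52.69 : 13.61 : 1.38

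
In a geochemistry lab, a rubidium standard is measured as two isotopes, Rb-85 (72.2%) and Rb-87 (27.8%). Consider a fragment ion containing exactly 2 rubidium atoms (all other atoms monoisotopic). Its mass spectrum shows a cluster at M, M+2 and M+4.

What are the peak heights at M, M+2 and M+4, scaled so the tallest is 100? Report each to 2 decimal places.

100.00 : 77.01 : 14.83

Each Rb atom is independently Rb-85 (p = 0.722) or Rb-87 (q = 0.278); the cluster is the binomial expansion (p + q)^2.
P(M) = 0.722^2 = 0.521284
P(M+2) = 2 × 0.722^1 × 0.278^1 = 0.401432
P(M+4) = 0.278^2 = 0.077284
The M peak is largest (0.521284); scaling to 100 gives 100.00 : 77.01 : 14.83.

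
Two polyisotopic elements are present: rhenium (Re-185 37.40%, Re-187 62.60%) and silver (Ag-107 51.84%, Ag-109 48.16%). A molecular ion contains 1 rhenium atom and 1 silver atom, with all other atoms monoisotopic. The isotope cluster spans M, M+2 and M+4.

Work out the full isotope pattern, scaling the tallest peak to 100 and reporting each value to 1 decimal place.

Rhenium pattern (n=1): 0.3740 : 0.6260
Silver pattern (n=1): 0.5184 : 0.4816
Convolve the two distributions (both contribute in 2-u steps):
  M: 0.3740×0.5184 = 0.193882
  M+2: 0.3740×0.4816 + 0.6260×0.5184 = 0.504637
  M+4: 0.6260×0.4816 = 0.301482
Scale to base peak (0.504637) = 100: 38.4 : 100.0 : 59.7

38.4 : 100.0 : 59.7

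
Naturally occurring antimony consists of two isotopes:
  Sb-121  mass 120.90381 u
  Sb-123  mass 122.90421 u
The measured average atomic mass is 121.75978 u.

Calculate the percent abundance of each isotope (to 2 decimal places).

Sb-121: 57.21%, Sb-123: 42.79%

Writing the weighted mean with unknown fraction x of Sb-121:
120.90381·x + 122.90421·(1 − x) = 121.75978
(120.90381 − 122.90421)·x = 121.75978 − 122.90421
x = -1.14443 / -2.00040 = 0.57210 → 57.21% Sb-121, 42.79% Sb-123.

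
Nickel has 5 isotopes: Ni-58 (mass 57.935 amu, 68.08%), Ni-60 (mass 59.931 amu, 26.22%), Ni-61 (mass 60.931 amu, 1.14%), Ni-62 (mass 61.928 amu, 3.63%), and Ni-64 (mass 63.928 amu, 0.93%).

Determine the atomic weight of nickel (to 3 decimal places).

58.693 amu

Average mass = Σ (abundance × isotope mass) = 0.6808 × 57.935 + 0.2622 × 59.931 + 0.0114 × 60.931 + 0.0363 × 61.928 + 0.0093 × 63.928
= 39.4421 + 15.7139 + 0.6946 + 2.2480 + 0.5945 = 58.6931 amu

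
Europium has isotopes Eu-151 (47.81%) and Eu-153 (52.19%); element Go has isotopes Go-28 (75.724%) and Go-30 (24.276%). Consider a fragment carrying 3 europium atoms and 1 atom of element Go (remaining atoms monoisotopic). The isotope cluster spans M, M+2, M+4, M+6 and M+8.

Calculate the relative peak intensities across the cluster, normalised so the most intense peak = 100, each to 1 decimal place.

21.6 : 77.7 : 100.0 : 52.9 : 9.0

Europium pattern (n=3): 0.10928391 : 0.3578871 : 0.39067407 : 0.14215492
Element Go pattern (n=1): 0.75724 : 0.24276
Convolve the two distributions (both contribute in 2-u steps):
  M: 0.10928391×0.75724 = 0.082754
  M+2: 0.10928391×0.24276 + 0.3578871×0.75724 = 0.297536
  M+4: 0.3578871×0.24276 + 0.39067407×0.75724 = 0.382715
  M+6: 0.39067407×0.24276 + 0.14215492×0.75724 = 0.202485
  M+8: 0.14215492×0.24276 = 0.034510
Scale to base peak (0.382715) = 100: 21.6 : 77.7 : 100.0 : 52.9 : 9.0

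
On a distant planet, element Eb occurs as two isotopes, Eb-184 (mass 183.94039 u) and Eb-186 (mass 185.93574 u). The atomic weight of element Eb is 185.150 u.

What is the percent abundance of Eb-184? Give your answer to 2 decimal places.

With x = fraction of Eb-184 (so Eb-186 is 1 − x):
183.94039·x + 185.93574·(1 − x) = 185.150
(183.94039 − 185.93574)·x = 185.150 − 185.93574
x = -0.78574 / -1.99535 = 0.39379 → 39.38% Eb-184, 60.62% Eb-186.

39.38%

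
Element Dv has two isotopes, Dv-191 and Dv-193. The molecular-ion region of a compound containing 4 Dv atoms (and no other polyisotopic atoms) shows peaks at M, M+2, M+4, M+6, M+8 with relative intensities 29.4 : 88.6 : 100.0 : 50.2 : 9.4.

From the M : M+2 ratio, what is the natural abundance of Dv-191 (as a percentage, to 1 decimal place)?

57.0%

If p is the fraction of Dv that is Dv-191, then I(M+2)/I(M) = [C(4,1)·p^3·(1−p)] / p^4 = 4·(1−p)/p = 88.6/29.4 = 3.0136
(1−p)/p = 3.0136/4 = 0.7534  ⇒  p = 1/(1 + 0.7534) = 0.5703
Dv-191: 57.0%, Dv-193: 43.0%.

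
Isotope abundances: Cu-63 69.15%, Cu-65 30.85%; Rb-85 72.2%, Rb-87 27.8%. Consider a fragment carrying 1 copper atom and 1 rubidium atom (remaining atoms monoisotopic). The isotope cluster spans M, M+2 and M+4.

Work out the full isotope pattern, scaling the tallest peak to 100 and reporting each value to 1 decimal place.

100.0 : 83.1 : 17.2

Copper pattern (n=1): 0.6915 : 0.3085
Rubidium pattern (n=1): 0.7220 : 0.2780
Convolve the two distributions (both contribute in 2-u steps):
  M: 0.6915×0.7220 = 0.499263
  M+2: 0.6915×0.2780 + 0.3085×0.7220 = 0.414974
  M+4: 0.3085×0.2780 = 0.085763
Scale to base peak (0.499263) = 100: 100.0 : 83.1 : 17.2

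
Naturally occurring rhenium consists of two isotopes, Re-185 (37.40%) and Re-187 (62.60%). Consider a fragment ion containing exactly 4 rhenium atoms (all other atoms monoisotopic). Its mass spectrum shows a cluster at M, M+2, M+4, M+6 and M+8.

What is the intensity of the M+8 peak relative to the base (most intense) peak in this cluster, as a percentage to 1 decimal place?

41.8%

Binomial terms of (0.3740 + 0.6260)^4: M 0.0196, M+2 0.1310, M+4 0.3289, M+6 0.3670, M+8 0.1536 → M+6 is the base peak.
P(M+6) = C(4,3) × 0.3740^1 × 0.6260^3 = 4 × 0.3740 × 0.24531438 = 0.366990 (base)
P(M+8) = C(4,4) × 0.3740^0 × 0.6260^4 = 1 × 1.0000 × 0.1535668 = 0.153567
Relative intensity = 0.153567 / 0.366990 × 100 = 41.8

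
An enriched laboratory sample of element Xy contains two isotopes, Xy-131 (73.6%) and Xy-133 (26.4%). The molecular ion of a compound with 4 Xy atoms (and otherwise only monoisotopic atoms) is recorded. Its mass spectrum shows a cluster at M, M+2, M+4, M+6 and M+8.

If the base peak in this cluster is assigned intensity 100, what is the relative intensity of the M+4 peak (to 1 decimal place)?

53.8

Binomial terms of (0.736 + 0.264)^4: M 0.2934, M+2 0.4210, M+4 0.2265, M+6 0.0542, M+8 0.0049 → M+2 is the base peak.
P(M+2) = C(4,1) × 0.736^3 × 0.264^1 = 4 × 0.39868826 × 0.2640 = 0.421015 (base)
P(M+4) = C(4,2) × 0.736^2 × 0.264^2 = 6 × 0.541696 × 0.069696 = 0.226524
Relative intensity = 0.226524 / 0.421015 × 100 = 53.8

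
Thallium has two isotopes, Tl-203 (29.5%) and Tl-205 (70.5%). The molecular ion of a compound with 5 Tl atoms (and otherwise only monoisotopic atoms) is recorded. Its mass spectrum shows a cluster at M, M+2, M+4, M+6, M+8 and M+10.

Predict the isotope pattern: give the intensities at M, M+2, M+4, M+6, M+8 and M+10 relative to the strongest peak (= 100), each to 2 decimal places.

0.61 : 7.33 : 35.02 : 83.69 : 100.00 : 47.80

The 5 Tl atoms are independent, so intensities follow the terms of (0.295 + 0.705)^5.
P(M) = 0.295^5 = 0.002234
P(M+2) = 5 × 0.295^4 × 0.705^1 = 0.026696
P(M+4) = 10 × 0.295^3 × 0.705^2 = 0.127598
P(M+6) = 10 × 0.295^2 × 0.705^3 = 0.304938
P(M+8) = 5 × 0.295^1 × 0.705^4 = 0.364375
P(M+10) = 0.705^5 = 0.174159
The M+8 peak is largest (0.364375); scaling to 100 gives 0.61 : 7.33 : 35.02 : 83.69 : 100.00 : 47.80.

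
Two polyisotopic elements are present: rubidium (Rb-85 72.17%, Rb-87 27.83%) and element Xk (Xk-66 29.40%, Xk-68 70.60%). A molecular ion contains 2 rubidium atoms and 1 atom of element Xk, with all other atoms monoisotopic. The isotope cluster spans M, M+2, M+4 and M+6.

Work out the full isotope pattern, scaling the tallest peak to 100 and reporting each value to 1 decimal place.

Rubidium pattern (n=2): 0.52085089 : 0.40169822 : 0.07745089
Element Xk pattern (n=1): 0.2940 : 0.7060
Convolve the two distributions (both contribute in 2-u steps):
  M: 0.52085089×0.2940 = 0.153130
  M+2: 0.52085089×0.7060 + 0.40169822×0.2940 = 0.485820
  M+4: 0.40169822×0.7060 + 0.07745089×0.2940 = 0.306370
  M+6: 0.07745089×0.7060 = 0.054680
Scale to base peak (0.485820) = 100: 31.5 : 100.0 : 63.1 : 11.3

31.5 : 100.0 : 63.1 : 11.3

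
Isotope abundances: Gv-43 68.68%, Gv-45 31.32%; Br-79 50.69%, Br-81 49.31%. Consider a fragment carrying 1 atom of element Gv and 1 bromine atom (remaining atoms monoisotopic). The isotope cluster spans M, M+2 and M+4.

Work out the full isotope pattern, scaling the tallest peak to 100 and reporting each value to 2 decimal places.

69.99 : 100.00 : 31.05

Element Gv pattern (n=1): 0.6868 : 0.3132
Bromine pattern (n=1): 0.5069 : 0.4931
Convolve the two distributions (both contribute in 2-u steps):
  M: 0.6868×0.5069 = 0.348139
  M+2: 0.6868×0.4931 + 0.3132×0.5069 = 0.497422
  M+4: 0.3132×0.4931 = 0.154439
Scale to base peak (0.497422) = 100: 69.99 : 100.00 : 31.05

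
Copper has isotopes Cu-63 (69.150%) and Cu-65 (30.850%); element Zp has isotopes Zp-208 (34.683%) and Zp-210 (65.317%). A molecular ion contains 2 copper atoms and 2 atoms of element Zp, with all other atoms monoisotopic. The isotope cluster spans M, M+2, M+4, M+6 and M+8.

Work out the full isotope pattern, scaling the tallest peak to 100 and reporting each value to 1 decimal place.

Copper pattern (n=2): 0.47817225 : 0.4266555 : 0.09517225
Element Zp pattern (n=2): 0.12029105 : 0.4530779 : 0.42663105
Convolve the two distributions (both contribute in 2-u steps):
  M: 0.47817225×0.12029105 = 0.057520
  M+2: 0.47817225×0.4530779 + 0.4266555×0.12029105 = 0.267972
  M+4: 0.47817225×0.42663105 + 0.4266555×0.4530779 + 0.09517225×0.12029105 = 0.408760
  M+6: 0.4266555×0.42663105 + 0.09517225×0.4530779 = 0.225145
  M+8: 0.09517225×0.42663105 = 0.040603
Scale to base peak (0.408760) = 100: 14.1 : 65.6 : 100.0 : 55.1 : 9.9

14.1 : 65.6 : 100.0 : 55.1 : 9.9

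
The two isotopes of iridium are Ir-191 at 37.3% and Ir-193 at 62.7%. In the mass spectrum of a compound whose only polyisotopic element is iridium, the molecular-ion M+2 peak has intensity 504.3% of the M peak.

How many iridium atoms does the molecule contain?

3

With n Ir atoms, P(M+2)/P(M) = C(n,1)·p^(n−1)q / p^n = n·q/p = n · 0.627/0.373.
n = 5.043 × 0.373/0.627 = 3.00 ≈ 3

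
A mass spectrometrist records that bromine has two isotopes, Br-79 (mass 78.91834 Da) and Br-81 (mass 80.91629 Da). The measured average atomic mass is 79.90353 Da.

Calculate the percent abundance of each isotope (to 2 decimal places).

With x = fraction of Br-79 (so Br-81 is 1 − x):
78.91834·x + 80.91629·(1 − x) = 79.90353
(78.91834 − 80.91629)·x = 79.90353 − 80.91629
x = -1.01276 / -1.99795 = 0.50690 → 50.69% Br-79, 49.31% Br-81.

Br-79: 50.69%, Br-81: 49.31%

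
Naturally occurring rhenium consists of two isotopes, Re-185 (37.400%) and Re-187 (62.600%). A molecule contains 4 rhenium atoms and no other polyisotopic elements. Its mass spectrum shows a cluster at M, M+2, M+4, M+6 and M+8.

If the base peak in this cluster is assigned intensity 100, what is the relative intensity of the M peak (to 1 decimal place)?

5.3

Term probabilities: M 0.0196, M+2 0.1310, M+4 0.3289, M+6 0.3670, M+8 0.1536. Base peak = M+6.
P(M+6) = C(4,3) × 0.37400^1 × 0.62600^3 = 4 × 0.3740 × 0.24531438 = 0.366990 (base)
P(M) = C(4,0) × 0.37400^4 × 0.62600^0 = 1 × 0.0195653 × 1.0000 = 0.019565
Relative intensity = 0.019565 / 0.366990 × 100 = 5.3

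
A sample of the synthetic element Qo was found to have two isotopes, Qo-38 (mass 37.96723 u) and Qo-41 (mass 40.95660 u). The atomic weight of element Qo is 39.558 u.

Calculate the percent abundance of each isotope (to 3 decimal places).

Qo-38: 46.786%, Qo-41: 53.214%

Writing the weighted mean with unknown fraction x of Qo-38:
37.96723·x + 40.95660·(1 − x) = 39.558
(37.96723 − 40.95660)·x = 39.558 − 40.95660
x = -1.39860 / -2.98937 = 0.46786 → 46.786% Qo-38, 53.214% Qo-41.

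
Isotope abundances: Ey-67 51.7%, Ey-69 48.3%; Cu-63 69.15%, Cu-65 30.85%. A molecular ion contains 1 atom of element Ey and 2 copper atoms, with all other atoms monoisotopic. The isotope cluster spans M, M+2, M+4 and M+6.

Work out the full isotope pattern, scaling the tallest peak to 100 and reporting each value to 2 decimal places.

54.75 : 100.00 : 56.54 : 10.18

Element Ey pattern (n=1): 0.5170 : 0.4830
Copper pattern (n=2): 0.47817225 : 0.4266555 : 0.09517225
Convolve the two distributions (both contribute in 2-u steps):
  M: 0.5170×0.47817225 = 0.247215
  M+2: 0.5170×0.4266555 + 0.4830×0.47817225 = 0.451538
  M+4: 0.5170×0.09517225 + 0.4830×0.4266555 = 0.255279
  M+6: 0.4830×0.09517225 = 0.045968
Scale to base peak (0.451538) = 100: 54.75 : 100.00 : 56.54 : 10.18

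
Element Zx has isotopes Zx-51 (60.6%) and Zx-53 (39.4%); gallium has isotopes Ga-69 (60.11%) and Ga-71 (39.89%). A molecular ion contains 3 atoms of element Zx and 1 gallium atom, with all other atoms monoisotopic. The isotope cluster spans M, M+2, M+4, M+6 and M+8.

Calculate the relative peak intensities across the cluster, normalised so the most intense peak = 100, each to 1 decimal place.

Element Zx pattern (n=3): 0.22254502 : 0.43407295 : 0.28221905 : 0.06116298
Gallium pattern (n=1): 0.6011 : 0.3989
Convolve the two distributions (both contribute in 2-u steps):
  M: 0.22254502×0.6011 = 0.133772
  M+2: 0.22254502×0.3989 + 0.43407295×0.6011 = 0.349694
  M+4: 0.43407295×0.3989 + 0.28221905×0.6011 = 0.342794
  M+6: 0.28221905×0.3989 + 0.06116298×0.6011 = 0.149342
  M+8: 0.06116298×0.3989 = 0.024398
Scale to base peak (0.349694) = 100: 38.3 : 100.0 : 98.0 : 42.7 : 7.0

38.3 : 100.0 : 98.0 : 42.7 : 7.0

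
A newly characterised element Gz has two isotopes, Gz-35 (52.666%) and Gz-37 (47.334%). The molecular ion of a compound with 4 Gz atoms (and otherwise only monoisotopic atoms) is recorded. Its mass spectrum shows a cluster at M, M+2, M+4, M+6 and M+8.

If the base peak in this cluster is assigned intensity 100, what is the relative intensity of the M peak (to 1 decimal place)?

20.6

(0.52666 + 0.47334)^4 gives M 0.0769, M+2 0.2766, M+4 0.3729, M+6 0.2234, M+8 0.0502; the largest is M+4.
P(M+4) = C(4,2) × 0.52666^2 × 0.47334^2 = 6 × 0.27737076 × 0.22405076 = 0.372871 (base)
P(M) = C(4,0) × 0.52666^4 × 0.47334^0 = 1 × 0.07693454 × 1.0000 = 0.076935
Relative intensity = 0.076935 / 0.372871 × 100 = 20.6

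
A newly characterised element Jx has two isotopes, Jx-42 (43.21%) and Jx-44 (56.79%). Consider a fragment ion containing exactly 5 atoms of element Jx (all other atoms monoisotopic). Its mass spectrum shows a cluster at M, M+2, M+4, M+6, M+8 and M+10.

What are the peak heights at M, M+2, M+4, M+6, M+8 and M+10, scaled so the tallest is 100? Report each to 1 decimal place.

Expanding (0.4321 + 0.5679)^5:
P(M) = 0.4321^5 = 0.015063
P(M+2) = 5 × 0.4321^4 × 0.5679^1 = 0.098987
P(M+4) = 10 × 0.4321^3 × 0.5679^2 = 0.260194
P(M+6) = 10 × 0.4321^2 × 0.5679^3 = 0.341967
P(M+8) = 5 × 0.4321^1 × 0.5679^4 = 0.224720
P(M+10) = 0.5679^5 = 0.059069
The M+6 peak is largest (0.341967); scaling to 100 gives 4.4 : 28.9 : 76.1 : 100.0 : 65.7 : 17.3.

4.4 : 28.9 : 76.1 : 100.0 : 65.7 : 17.3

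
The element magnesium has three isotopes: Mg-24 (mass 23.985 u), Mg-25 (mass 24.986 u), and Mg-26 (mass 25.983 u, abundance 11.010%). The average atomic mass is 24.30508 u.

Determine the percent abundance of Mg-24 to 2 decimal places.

78.99%

The remaining 88.990% is split between Mg-24 (fraction x) and Mg-25 (fraction 0.88990 − x).
Substituting: 23.985x + 24.986(0.88990 − x) = 21.4443517
(23.985 − 24.986)x = -0.7906897  ⇒  x = 0.78990, y = 0.10000
Mg-24: 78.99%, Mg-25: 10.00%.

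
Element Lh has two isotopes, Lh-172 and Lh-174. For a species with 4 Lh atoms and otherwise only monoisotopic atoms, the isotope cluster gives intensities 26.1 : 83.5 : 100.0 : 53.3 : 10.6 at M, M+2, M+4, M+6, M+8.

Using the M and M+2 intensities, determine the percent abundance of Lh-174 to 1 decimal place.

44.4%

Let p = fractional abundance of Lh-172. I(M+2)/I(M) = [C(4,1)·p^3·(1−p)] / p^4 = 4·(1−p)/p = 83.5/26.1 = 3.1992
(1−p)/p = 3.1992/4 = 0.7998  ⇒  p = 1/(1 + 0.7998) = 0.5556
Lh-172: 55.6%, Lh-174: 44.4%.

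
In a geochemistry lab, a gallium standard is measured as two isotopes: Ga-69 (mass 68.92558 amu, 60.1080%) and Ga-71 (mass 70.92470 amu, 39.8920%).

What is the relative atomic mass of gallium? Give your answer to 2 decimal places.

69.72 amu

Weight each isotope mass by its fractional abundance: 0.601080 × 68.92558 + 0.398920 × 70.92470
= 41.429788 + 28.293281 = 69.723069 amu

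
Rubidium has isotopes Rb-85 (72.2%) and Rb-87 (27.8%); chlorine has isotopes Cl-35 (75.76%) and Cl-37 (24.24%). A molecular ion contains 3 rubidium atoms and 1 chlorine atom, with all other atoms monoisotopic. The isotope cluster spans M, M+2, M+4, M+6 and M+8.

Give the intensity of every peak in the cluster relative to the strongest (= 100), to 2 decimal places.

Rubidium pattern (n=3): 0.37636705 : 0.43475086 : 0.16739714 : 0.02148495
Chlorine pattern (n=1): 0.7576 : 0.2424
Convolve the two distributions (both contribute in 2-u steps):
  M: 0.37636705×0.7576 = 0.285136
  M+2: 0.37636705×0.2424 + 0.43475086×0.7576 = 0.420599
  M+4: 0.43475086×0.2424 + 0.16739714×0.7576 = 0.232204
  M+6: 0.16739714×0.2424 + 0.02148495×0.7576 = 0.056854
  M+8: 0.02148495×0.2424 = 0.005208
Scale to base peak (0.420599) = 100: 67.79 : 100.00 : 55.21 : 13.52 : 1.24

67.79 : 100.00 : 55.21 : 13.52 : 1.24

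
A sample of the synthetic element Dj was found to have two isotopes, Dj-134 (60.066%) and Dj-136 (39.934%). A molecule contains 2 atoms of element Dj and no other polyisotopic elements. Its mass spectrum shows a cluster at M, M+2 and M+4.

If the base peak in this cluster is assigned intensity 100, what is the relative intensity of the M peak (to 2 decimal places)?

75.21

(0.60066 + 0.39934)^2 gives M 0.3608, M+2 0.4797, M+4 0.1595; the largest is M+2.
P(M+2) = C(2,1) × 0.60066^1 × 0.39934^1 = 2 × 0.60066 × 0.39934 = 0.479735 (base)
P(M) = C(2,0) × 0.60066^2 × 0.39934^0 = 1 × 0.36079244 × 1.0000 = 0.360792
Relative intensity = 0.360792 / 0.479735 × 100 = 75.21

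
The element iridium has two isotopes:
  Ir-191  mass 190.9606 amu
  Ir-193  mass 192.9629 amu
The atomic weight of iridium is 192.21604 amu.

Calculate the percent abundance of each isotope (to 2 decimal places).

Ir-191: 37.30%, Ir-193: 62.70%

Writing the weighted mean with unknown fraction x of Ir-191:
190.9606·x + 192.9629·(1 − x) = 192.21604
(190.9606 − 192.9629)·x = 192.21604 − 192.9629
x = -0.74686 / -2.0023 = 0.37300 → 37.30% Ir-191, 62.70% Ir-193.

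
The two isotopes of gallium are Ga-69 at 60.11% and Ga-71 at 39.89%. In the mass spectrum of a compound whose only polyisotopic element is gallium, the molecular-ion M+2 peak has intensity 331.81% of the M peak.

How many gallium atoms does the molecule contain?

With n Ga atoms, P(M+2)/P(M) = C(n,1)·p^(n−1)q / p^n = n·q/p = n · 0.3989/0.6011.
n = 3.3181 × 0.6011/0.3989 = 5.00 ≈ 5

5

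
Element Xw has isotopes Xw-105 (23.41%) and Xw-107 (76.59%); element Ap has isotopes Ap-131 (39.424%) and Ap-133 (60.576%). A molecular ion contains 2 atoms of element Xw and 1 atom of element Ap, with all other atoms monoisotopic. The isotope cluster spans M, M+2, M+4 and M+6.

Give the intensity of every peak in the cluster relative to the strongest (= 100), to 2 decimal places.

Element Xw pattern (n=2): 0.05480281 : 0.35859438 : 0.58660281
Element Ap pattern (n=1): 0.39424 : 0.60576
Convolve the two distributions (both contribute in 2-u steps):
  M: 0.05480281×0.39424 = 0.021605
  M+2: 0.05480281×0.60576 + 0.35859438×0.39424 = 0.174570
  M+4: 0.35859438×0.60576 + 0.58660281×0.39424 = 0.448484
  M+6: 0.58660281×0.60576 = 0.355341
Scale to base peak (0.448484) = 100: 4.82 : 38.92 : 100.00 : 79.23

4.82 : 38.92 : 100.00 : 79.23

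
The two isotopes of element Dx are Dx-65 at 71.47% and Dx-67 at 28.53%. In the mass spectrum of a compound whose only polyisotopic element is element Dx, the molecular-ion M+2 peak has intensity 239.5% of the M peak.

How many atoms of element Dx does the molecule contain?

For n independent Dx atoms, I(M+2)/I(M) = n · (abundance Dx-67) / (abundance Dx-65) = n · 0.2853/0.7147.
n = 2.395 × 0.7147/0.2853 = 6.00 ≈ 6

6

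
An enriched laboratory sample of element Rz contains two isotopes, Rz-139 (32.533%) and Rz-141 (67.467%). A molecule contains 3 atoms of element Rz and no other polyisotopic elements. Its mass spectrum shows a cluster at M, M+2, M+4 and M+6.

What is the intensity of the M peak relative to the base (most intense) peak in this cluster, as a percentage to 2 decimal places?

7.75%

Binomial terms of (0.32533 + 0.67467)^3: M 0.0344, M+2 0.2142, M+4 0.4443, M+6 0.3071 → M+4 is the base peak.
P(M+4) = C(3,2) × 0.32533^1 × 0.67467^2 = 3 × 0.32533 × 0.45517961 = 0.444251 (base)
P(M) = C(3,0) × 0.32533^3 × 0.67467^0 = 1 × 0.0344328 × 1.0000 = 0.034433
Relative intensity = 0.034433 / 0.444251 × 100 = 7.75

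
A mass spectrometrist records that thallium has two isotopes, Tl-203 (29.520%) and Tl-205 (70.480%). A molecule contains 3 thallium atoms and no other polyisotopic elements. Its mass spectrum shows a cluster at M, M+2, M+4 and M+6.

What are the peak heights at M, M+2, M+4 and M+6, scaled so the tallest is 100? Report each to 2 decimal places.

5.85 : 41.88 : 100.00 : 79.58

The 3 Tl atoms are independent, so intensities follow the terms of (0.29520 + 0.70480)^3.
P(M) = 0.29520^3 = 0.025725
P(M+2) = 3 × 0.29520^2 × 0.70480^1 = 0.184255
P(M+4) = 3 × 0.29520^1 × 0.70480^2 = 0.439916
P(M+6) = 0.70480^3 = 0.350104
The M+4 peak is largest (0.439916); scaling to 100 gives 5.85 : 41.88 : 100.00 : 79.58.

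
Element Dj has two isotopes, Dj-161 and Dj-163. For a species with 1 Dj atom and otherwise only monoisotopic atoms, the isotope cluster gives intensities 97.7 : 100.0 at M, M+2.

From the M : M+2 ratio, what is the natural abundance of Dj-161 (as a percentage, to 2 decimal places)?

Write p for the Dj-161 fraction. I(M+2)/I(M) = [C(1,1)·p^0·(1−p)] / p^1 = 1·(1−p)/p = 100.0/97.7 = 1.0235
(1−p)/p = 1.0235/1 = 1.0235  ⇒  p = 1/(1 + 1.0235) = 0.4942
Dj-161: 49.42%, Dj-163: 50.58%.

49.42%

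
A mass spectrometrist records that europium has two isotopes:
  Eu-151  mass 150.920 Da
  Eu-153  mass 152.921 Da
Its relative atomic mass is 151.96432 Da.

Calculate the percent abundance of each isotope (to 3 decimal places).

With x = fraction of Eu-151 (so Eu-153 is 1 − x):
150.920·x + 152.921·(1 − x) = 151.96432
(150.920 − 152.921)·x = 151.96432 − 152.921
x = -0.95668 / -2.001 = 0.47810 → 47.810% Eu-151, 52.190% Eu-153.

Eu-151: 47.810%, Eu-153: 52.190%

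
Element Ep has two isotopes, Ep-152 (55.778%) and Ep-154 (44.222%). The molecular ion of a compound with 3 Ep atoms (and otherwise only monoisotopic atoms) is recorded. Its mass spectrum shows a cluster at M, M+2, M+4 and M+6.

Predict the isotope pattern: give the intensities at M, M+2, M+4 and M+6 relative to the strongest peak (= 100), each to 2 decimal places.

42.04 : 100.00 : 79.28 : 20.95

Each Ep atom is independently Ep-152 (p = 0.55778) or Ep-154 (q = 0.44222); the cluster is the binomial expansion (p + q)^3.
P(M) = 0.55778^3 = 0.173536
P(M+2) = 3 × 0.55778^2 × 0.44222^1 = 0.412749
P(M+4) = 3 × 0.55778^1 × 0.44222^2 = 0.327236
P(M+6) = 0.44222^3 = 0.086480
The M+2 peak is largest (0.412749); scaling to 100 gives 42.04 : 100.00 : 79.28 : 20.95.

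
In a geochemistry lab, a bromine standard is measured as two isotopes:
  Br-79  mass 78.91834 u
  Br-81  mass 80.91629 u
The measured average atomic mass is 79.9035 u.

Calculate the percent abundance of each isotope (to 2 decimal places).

Br-79: 50.69%, Br-81: 49.31%

With x = fraction of Br-79 (so Br-81 is 1 − x):
78.91834·x + 80.91629·(1 − x) = 79.9035
(78.91834 − 80.91629)·x = 79.9035 − 80.91629
x = -1.01279 / -1.99795 = 0.50691 → 50.69% Br-79, 49.31% Br-81.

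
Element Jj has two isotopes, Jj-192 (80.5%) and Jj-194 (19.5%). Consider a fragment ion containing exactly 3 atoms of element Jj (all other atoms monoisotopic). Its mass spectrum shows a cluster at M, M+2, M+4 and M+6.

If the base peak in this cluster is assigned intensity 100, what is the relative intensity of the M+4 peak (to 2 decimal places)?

17.60

Binomial terms of (0.805 + 0.195)^3: M 0.5217, M+2 0.3791, M+4 0.0918, M+6 0.0074 → M is the base peak.
P(M) = C(3,0) × 0.805^3 × 0.195^0 = 1 × 0.52166013 × 1.0000 = 0.521660 (base)
P(M+4) = C(3,2) × 0.805^1 × 0.195^2 = 3 × 0.8050 × 0.038025 = 0.091830
Relative intensity = 0.091830 / 0.521660 × 100 = 17.60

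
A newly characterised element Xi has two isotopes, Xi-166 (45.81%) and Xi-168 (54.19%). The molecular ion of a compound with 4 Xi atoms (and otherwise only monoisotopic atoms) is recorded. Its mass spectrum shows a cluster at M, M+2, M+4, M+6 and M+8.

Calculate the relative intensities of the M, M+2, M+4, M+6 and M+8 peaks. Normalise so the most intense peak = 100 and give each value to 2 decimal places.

Each Xi atom is independently Xi-166 (p = 0.4581) or Xi-168 (q = 0.5419); the cluster is the binomial expansion (p + q)^4.
P(M) = 0.4581^4 = 0.044039
P(M+2) = 4 × 0.4581^3 × 0.5419^1 = 0.208382
P(M+4) = 6 × 0.4581^2 × 0.5419^2 = 0.369752
P(M+6) = 4 × 0.4581^1 × 0.5419^3 = 0.291593
P(M+8) = 0.5419^4 = 0.086234
The M+4 peak is largest (0.369752); scaling to 100 gives 11.91 : 56.36 : 100.00 : 78.86 : 23.32.

11.91 : 56.36 : 100.00 : 78.86 : 23.32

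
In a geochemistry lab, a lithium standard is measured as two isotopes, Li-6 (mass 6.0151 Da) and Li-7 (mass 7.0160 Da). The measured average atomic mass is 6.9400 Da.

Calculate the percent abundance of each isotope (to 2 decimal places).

Li-6: 7.59%, Li-7: 92.41%

Let x be the fractional abundance of Li-6; then Li-7 has abundance 1 − x.
6.0151·x + 7.0160·(1 − x) = 6.9400
(6.0151 − 7.0160)·x = 6.9400 − 7.0160
x = -0.0760 / -1.0009 = 0.07593 → 7.59% Li-6, 92.41% Li-7.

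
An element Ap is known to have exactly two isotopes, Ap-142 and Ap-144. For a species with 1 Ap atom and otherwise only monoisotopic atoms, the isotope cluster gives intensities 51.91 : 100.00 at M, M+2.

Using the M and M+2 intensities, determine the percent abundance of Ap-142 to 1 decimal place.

34.2%

Let p = fractional abundance of Ap-142. I(M+2)/I(M) = [C(1,1)·p^0·(1−p)] / p^1 = 1·(1−p)/p = 100.00/51.91 = 1.9264
(1−p)/p = 1.9264/1 = 1.9264  ⇒  p = 1/(1 + 1.9264) = 0.3417
Ap-142: 34.2%, Ap-144: 65.8%.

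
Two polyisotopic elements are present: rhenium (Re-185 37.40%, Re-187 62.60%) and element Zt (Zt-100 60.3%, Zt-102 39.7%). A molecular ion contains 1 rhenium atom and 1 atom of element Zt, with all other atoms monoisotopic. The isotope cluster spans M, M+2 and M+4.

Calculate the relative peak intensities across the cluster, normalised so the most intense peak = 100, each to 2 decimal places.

Rhenium pattern (n=1): 0.3740 : 0.6260
Element Zt pattern (n=1): 0.6030 : 0.3970
Convolve the two distributions (both contribute in 2-u steps):
  M: 0.3740×0.6030 = 0.225522
  M+2: 0.3740×0.3970 + 0.6260×0.6030 = 0.525956
  M+4: 0.6260×0.3970 = 0.248522
Scale to base peak (0.525956) = 100: 42.88 : 100.00 : 47.25

42.88 : 100.00 : 47.25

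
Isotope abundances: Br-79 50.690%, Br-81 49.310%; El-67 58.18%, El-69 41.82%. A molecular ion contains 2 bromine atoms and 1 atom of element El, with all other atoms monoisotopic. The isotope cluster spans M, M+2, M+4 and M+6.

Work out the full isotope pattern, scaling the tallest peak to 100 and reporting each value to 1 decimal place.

37.5 : 100.0 : 88.0 : 25.5

Bromine pattern (n=2): 0.25694761 : 0.49990478 : 0.24314761
Element El pattern (n=1): 0.5818 : 0.4182
Convolve the two distributions (both contribute in 2-u steps):
  M: 0.25694761×0.5818 = 0.149492
  M+2: 0.25694761×0.4182 + 0.49990478×0.5818 = 0.398300
  M+4: 0.49990478×0.4182 + 0.24314761×0.5818 = 0.350523
  M+6: 0.24314761×0.4182 = 0.101684
Scale to base peak (0.398300) = 100: 37.5 : 100.0 : 88.0 : 25.5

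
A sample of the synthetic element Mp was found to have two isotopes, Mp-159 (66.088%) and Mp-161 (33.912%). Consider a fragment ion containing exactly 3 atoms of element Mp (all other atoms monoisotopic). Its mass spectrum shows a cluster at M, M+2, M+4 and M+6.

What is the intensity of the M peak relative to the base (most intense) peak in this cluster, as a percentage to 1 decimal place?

65.0%

(0.66088 + 0.33912)^3 gives M 0.2886, M+2 0.4443, M+4 0.2280, M+6 0.0390; the largest is M+2.
P(M+2) = C(3,1) × 0.66088^2 × 0.33912^1 = 3 × 0.43676237 × 0.33912 = 0.444345 (base)
P(M) = C(3,0) × 0.66088^3 × 0.33912^0 = 1 × 0.28864752 × 1.0000 = 0.288648
Relative intensity = 0.288648 / 0.444345 × 100 = 65.0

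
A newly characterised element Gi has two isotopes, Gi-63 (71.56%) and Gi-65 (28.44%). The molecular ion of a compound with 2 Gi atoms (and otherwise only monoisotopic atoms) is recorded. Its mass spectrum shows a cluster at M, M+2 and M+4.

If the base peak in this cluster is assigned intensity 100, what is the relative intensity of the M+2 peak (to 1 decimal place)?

(0.7156 + 0.2844)^2 gives M 0.5121, M+2 0.4070, M+4 0.0809; the largest is M.
P(M) = C(2,0) × 0.7156^2 × 0.2844^0 = 1 × 0.51208336 × 1.0000 = 0.512083 (base)
P(M+2) = C(2,1) × 0.7156^1 × 0.2844^1 = 2 × 0.7156 × 0.2844 = 0.407033
Relative intensity = 0.407033 / 0.512083 × 100 = 79.5

79.5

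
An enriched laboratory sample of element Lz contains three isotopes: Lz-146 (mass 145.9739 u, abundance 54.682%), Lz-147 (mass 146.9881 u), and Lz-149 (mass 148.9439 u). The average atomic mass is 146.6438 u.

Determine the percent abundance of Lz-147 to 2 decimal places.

The remaining 45.318% is split between Lz-147 (fraction x) and Lz-149 (fraction 0.45318 − x).
Substituting: 146.9881x + 148.9439(0.45318 − x) = 66.822352002
(146.9881 − 148.9439)x = -0.6760446  ⇒  x = 0.34566, y = 0.10752
Lz-147: 34.57%, Lz-149: 10.75%.

34.57%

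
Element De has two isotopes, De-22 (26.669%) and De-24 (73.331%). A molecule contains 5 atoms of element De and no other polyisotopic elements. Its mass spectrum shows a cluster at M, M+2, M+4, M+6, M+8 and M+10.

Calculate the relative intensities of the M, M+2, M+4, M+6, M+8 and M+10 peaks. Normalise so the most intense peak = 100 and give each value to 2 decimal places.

Expanding (0.26669 + 0.73331)^5:
P(M) = 0.26669^5 = 0.001349
P(M+2) = 5 × 0.26669^4 × 0.73331^1 = 0.018547
P(M+4) = 10 × 0.26669^3 × 0.73331^2 = 0.101999
P(M+6) = 10 × 0.26669^2 × 0.73331^3 = 0.280463
P(M+8) = 5 × 0.26669^1 × 0.73331^4 = 0.385591
P(M+10) = 0.73331^5 = 0.212050
The M+8 peak is largest (0.385591); scaling to 100 gives 0.35 : 4.81 : 26.45 : 72.74 : 100.00 : 54.99.

0.35 : 4.81 : 26.45 : 72.74 : 100.00 : 54.99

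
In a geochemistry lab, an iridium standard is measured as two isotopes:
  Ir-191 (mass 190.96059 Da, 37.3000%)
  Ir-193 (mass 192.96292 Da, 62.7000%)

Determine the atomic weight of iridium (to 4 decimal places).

192.2161 Da

Average mass = Σ (abundance × isotope mass) = 0.373000 × 190.96059 + 0.627000 × 192.96292
= 71.228300 + 120.987751 = 192.216051 Da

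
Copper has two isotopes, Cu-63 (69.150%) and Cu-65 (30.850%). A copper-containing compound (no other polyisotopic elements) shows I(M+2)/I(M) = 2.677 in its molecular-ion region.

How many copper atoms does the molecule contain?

6

The M+2/M ratio from n Cu atoms is n · q/p = n · 0.30850/0.69150.
n = 2.677 × 0.69150/0.30850 = 6.00 ≈ 6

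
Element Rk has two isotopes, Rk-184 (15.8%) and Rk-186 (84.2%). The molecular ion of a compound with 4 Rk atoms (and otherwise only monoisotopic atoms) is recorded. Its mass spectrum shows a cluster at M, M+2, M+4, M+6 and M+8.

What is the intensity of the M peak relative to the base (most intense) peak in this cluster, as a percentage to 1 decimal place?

0.1%

Term probabilities: M 0.0006, M+2 0.0133, M+4 0.1062, M+6 0.3773, M+8 0.5026. Base peak = M+8.
P(M+8) = C(4,4) × 0.158^0 × 0.842^4 = 1 × 1.0000 × 0.50262995 = 0.502630 (base)
P(M) = C(4,0) × 0.158^4 × 0.842^0 = 1 × 0.0006232 × 1.0000 = 0.000623
Relative intensity = 0.000623 / 0.502630 × 100 = 0.1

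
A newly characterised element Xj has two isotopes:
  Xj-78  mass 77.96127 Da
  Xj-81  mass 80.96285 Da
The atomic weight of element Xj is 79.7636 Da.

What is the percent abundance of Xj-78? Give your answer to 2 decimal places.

39.95%

Writing the weighted mean with unknown fraction x of Xj-78:
77.96127·x + 80.96285·(1 − x) = 79.7636
(77.96127 − 80.96285)·x = 79.7636 − 80.96285
x = -1.19925 / -3.00158 = 0.39954 → 39.95% Xj-78, 60.05% Xj-81.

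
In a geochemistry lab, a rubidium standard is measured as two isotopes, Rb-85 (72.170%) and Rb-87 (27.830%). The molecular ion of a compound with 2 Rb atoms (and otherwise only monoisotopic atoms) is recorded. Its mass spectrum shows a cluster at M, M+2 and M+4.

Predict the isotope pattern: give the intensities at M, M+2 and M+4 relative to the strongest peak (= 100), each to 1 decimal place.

Expanding (0.72170 + 0.27830)^2:
P(M) = 0.72170^2 = 0.520851
P(M+2) = 2 × 0.72170^1 × 0.27830^1 = 0.401698
P(M+4) = 0.27830^2 = 0.077451
The M peak is largest (0.520851); scaling to 100 gives 100.0 : 77.1 : 14.9.

100.0 : 77.1 : 14.9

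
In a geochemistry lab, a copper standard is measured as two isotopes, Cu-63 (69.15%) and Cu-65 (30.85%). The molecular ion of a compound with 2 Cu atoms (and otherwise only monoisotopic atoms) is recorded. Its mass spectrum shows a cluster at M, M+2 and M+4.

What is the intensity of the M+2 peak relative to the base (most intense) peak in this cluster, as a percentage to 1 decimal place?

89.2%

Term probabilities: M 0.4782, M+2 0.4267, M+4 0.0952. Base peak = M.
P(M) = C(2,0) × 0.6915^2 × 0.3085^0 = 1 × 0.47817225 × 1.0000 = 0.478172 (base)
P(M+2) = C(2,1) × 0.6915^1 × 0.3085^1 = 2 × 0.6915 × 0.3085 = 0.426656
Relative intensity = 0.426656 / 0.478172 × 100 = 89.2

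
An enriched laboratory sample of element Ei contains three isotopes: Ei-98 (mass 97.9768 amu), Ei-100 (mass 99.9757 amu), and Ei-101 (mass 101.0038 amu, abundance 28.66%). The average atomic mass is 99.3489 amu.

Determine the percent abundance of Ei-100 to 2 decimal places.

Let x and y be the fractions of Ei-98 and Ei-100. Then x + y = 1 − 0.2866 = 0.7134 and 97.9768x + 99.9757y = 99.3489 − 0.2866×101.0038 = 70.40121092.
Substituting: 97.9768x + 99.9757(0.7134 − x) = 70.40121092
(97.9768 − 99.9757)x = -0.92145346  ⇒  x = 0.46098, y = 0.25242
Ei-98: 46.10%, Ei-100: 25.24%.

25.24%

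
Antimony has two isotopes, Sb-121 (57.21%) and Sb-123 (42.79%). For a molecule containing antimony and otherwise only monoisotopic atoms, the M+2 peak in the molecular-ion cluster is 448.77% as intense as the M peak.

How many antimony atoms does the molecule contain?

6

The M+2/M ratio from n Sb atoms is n · q/p = n · 0.4279/0.5721.
n = 4.4877 × 0.5721/0.4279 = 6.00 ≈ 6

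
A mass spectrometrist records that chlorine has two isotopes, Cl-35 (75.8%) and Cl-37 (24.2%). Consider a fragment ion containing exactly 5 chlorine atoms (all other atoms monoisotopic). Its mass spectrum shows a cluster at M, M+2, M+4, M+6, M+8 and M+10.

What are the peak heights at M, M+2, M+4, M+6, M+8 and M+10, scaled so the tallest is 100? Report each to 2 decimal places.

62.64 : 100.00 : 63.85 : 20.39 : 3.25 : 0.21

The 5 Cl atoms are independent, so intensities follow the terms of (0.758 + 0.242)^5.
P(M) = 0.758^5 = 0.250234
P(M+2) = 5 × 0.758^4 × 0.242^1 = 0.399450
P(M+4) = 10 × 0.758^3 × 0.242^2 = 0.255058
P(M+6) = 10 × 0.758^2 × 0.242^3 = 0.081430
P(M+8) = 5 × 0.758^1 × 0.242^4 = 0.012999
P(M+10) = 0.242^5 = 0.000830
The M+2 peak is largest (0.399450); scaling to 100 gives 62.64 : 100.00 : 63.85 : 20.39 : 3.25 : 0.21.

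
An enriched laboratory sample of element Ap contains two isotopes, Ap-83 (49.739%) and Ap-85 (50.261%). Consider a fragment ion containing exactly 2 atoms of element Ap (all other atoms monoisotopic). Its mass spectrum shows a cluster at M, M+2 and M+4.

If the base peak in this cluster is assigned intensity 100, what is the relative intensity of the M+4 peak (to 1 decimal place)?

50.5

Binomial terms of (0.49739 + 0.50261)^2: M 0.2474, M+2 0.5000, M+4 0.2526 → M+2 is the base peak.
P(M+2) = C(2,1) × 0.49739^1 × 0.50261^1 = 2 × 0.49739 × 0.50261 = 0.499986 (base)
P(M+4) = C(2,2) × 0.49739^0 × 0.50261^2 = 1 × 1.0000 × 0.25261681 = 0.252617
Relative intensity = 0.252617 / 0.499986 × 100 = 50.5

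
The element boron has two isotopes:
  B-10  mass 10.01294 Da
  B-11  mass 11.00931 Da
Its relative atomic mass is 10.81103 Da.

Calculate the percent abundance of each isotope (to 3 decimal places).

B-10: 19.900%, B-11: 80.100%

Writing the weighted mean with unknown fraction x of B-10:
10.01294·x + 11.00931·(1 − x) = 10.81103
(10.01294 − 11.00931)·x = 10.81103 − 11.00931
x = -0.19828 / -0.99637 = 0.19900 → 19.900% B-10, 80.100% B-11.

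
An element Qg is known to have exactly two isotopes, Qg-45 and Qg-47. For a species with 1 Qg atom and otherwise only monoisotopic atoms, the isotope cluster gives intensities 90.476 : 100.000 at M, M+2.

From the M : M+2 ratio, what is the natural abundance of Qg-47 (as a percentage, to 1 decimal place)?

If p is the fraction of Qg that is Qg-45, then I(M+2)/I(M) = [C(1,1)·p^0·(1−p)] / p^1 = 1·(1−p)/p = 100.000/90.476 = 1.1053
(1−p)/p = 1.1053/1 = 1.1053  ⇒  p = 1/(1 + 1.1053) = 0.4750
Qg-45: 47.5%, Qg-47: 52.5%.

52.5%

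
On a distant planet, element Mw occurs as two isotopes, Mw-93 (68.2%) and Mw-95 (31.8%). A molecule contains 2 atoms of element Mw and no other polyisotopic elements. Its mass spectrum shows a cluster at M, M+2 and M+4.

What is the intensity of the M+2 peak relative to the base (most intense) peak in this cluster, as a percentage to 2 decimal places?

93.26%

Term probabilities: M 0.4651, M+2 0.4338, M+4 0.1011. Base peak = M.
P(M) = C(2,0) × 0.682^2 × 0.318^0 = 1 × 0.465124 × 1.0000 = 0.465124 (base)
P(M+2) = C(2,1) × 0.682^1 × 0.318^1 = 2 × 0.6820 × 0.3180 = 0.433752
Relative intensity = 0.433752 / 0.465124 × 100 = 93.26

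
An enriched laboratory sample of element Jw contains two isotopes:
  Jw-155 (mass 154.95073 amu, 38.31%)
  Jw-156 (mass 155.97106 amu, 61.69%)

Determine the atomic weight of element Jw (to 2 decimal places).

155.58 amu

Ar = Σ fᵢ·mᵢ = 0.3831 × 154.95073 + 0.6169 × 155.97106
= 59.361625 + 96.218547 = 155.580172 amu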